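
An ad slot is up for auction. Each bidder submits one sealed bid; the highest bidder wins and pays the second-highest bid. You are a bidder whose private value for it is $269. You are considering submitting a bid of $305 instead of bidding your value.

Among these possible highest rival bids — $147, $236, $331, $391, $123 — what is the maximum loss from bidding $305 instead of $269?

$147: same outcome either way → loss $0.
$236: same outcome either way → loss $0.
$331: same outcome either way → loss $0.
$391: same outcome either way → loss $0.
$123: same outcome either way → loss $0.
Maximum loss: $0.

$0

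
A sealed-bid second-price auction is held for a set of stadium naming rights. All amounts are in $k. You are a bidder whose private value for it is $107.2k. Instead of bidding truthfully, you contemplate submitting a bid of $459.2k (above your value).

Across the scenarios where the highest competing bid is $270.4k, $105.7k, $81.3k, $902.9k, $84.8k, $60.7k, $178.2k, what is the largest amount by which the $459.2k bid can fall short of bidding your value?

$163.2k

$270.4k: truthful gives $0k, deviation gives −$163.2k → loss $163.2k.
$105.7k: same outcome either way → loss $0k.
$81.3k: same outcome either way → loss $0k.
$902.9k: same outcome either way → loss $0k.
$84.8k: same outcome either way → loss $0k.
$60.7k: same outcome either way → loss $0k.
$178.2k: truthful gives $0k, deviation gives −$71k → loss $71k.
Maximum loss: $163.2k.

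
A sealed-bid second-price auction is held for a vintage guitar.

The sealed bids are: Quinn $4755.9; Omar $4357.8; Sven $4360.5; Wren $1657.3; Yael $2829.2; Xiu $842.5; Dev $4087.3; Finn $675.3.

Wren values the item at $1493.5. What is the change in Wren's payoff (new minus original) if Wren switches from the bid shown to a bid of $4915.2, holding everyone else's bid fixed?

−$3262.4

The highest bid among the other bidders is $4755.9; Wren's bid doesn't change that.
Original bid $1657.3: Wren is not highest (top rival bid is $4755.9); payoff $0.
Alternative bid $4915.2: Wren is highest, pays the top rival bid $4755.9; payoff $1493.5 − $4755.9 = −$3262.4.
Change in payoff = −$3262.4 − ($0) = −$3262.4.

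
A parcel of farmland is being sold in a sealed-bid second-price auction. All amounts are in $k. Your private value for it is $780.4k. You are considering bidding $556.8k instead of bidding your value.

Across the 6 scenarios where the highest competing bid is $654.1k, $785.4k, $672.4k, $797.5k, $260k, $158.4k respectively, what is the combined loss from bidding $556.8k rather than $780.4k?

The deviation costs you only when the competing bid falls strictly between $556.8k and $780.4k; elsewhere both bids give the same outcome.
$654.1k: truthful payoff $126.3k, deviation payoff $0k → loss $126.3k.
$785.4k: outcomes coincide → loss $0k.
$672.4k: truthful payoff $108k, deviation payoff $0k → loss $108k.
$797.5k: outcomes coincide → loss $0k.
$260k: outcomes coincide → loss $0k.
$158.4k: outcomes coincide → loss $0k.
Total loss = $126.3k + $108k = $234.3k.
Truthful bidding weakly dominates here: raising your bid can only win items priced above your value, and lowering it can only forfeit items priced below.

$234.3k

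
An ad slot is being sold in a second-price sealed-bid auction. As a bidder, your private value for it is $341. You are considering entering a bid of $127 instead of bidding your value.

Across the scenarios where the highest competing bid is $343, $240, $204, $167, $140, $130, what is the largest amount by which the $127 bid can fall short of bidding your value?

$211

$343: same outcome either way → loss $0.
$240: truthful gives $101, deviation gives $0 → loss $101.
$204: truthful gives $137, deviation gives $0 → loss $137.
$167: truthful gives $174, deviation gives $0 → loss $174.
$140: truthful gives $201, deviation gives $0 → loss $201.
$130: truthful gives $211, deviation gives $0 → loss $211.
Maximum loss: $211.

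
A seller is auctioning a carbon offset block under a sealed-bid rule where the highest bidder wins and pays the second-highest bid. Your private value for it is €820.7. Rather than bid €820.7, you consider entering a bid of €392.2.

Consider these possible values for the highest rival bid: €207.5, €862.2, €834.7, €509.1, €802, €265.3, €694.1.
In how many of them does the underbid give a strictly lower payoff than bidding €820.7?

The deviation hurts exactly when the highest competing bid lies strictly between €392.2 and €820.7 — underbidding then forfeits a profitable win.
€207.5: below both → same outcome either way.
€862.2: above both → same outcome either way.
€834.7: above both → same outcome either way.
€509.1: inside the interval → strictly worse (loss €311.6).
€802: inside the interval → strictly worse (loss €18.7).
€265.3: below both → same outcome either way.
€694.1: inside the interval → strictly worse (loss €126.6).
Count: 3.

3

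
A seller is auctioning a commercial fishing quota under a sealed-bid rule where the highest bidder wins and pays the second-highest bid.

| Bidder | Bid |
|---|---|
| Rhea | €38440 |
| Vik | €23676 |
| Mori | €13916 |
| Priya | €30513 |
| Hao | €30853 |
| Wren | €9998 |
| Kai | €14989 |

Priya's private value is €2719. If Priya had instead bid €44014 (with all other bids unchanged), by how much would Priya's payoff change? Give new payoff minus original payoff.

The highest bid among the other bidders is €38440; Priya's bid doesn't change that.
Original bid €30513: Priya is not highest (top rival bid is €38440); payoff €0.
Alternative bid €44014: Priya is highest, pays the top rival bid €38440; payoff €2719 − €38440 = −€35721.
Change in payoff = −€35721 − (€0) = −€35721.

−€35721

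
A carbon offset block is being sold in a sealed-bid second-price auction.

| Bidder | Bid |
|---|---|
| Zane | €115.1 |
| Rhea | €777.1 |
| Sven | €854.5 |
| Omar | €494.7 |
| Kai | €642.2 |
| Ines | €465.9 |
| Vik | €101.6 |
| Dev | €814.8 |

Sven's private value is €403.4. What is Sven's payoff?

Highest bid: Sven at €854.5, so Sven wins.
Second-highest bid: Dev at €814.8 — that is the price the winner pays.
Sven's payoff = value − price = €403.4 − €814.8 = −€411.4.

−€411.4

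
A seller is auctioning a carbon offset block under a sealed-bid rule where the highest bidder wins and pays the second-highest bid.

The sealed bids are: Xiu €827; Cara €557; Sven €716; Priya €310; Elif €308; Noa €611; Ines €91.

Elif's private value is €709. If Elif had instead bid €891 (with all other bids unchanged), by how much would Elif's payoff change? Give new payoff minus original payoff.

The highest bid among the other bidders is €827; Elif's bid doesn't change that.
Original bid €308: Elif is not highest (top rival bid is €827); payoff €0.
Alternative bid €891: Elif is highest, pays the top rival bid €827; payoff €709 − €827 = −€118.
Change in payoff = −€118 − (€0) = −€118.

−€118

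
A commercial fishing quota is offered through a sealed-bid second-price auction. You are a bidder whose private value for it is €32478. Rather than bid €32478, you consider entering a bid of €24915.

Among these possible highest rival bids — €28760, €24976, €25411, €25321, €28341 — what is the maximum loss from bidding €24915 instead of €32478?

€28760: truthful gives €3718, deviation gives €0 → loss €3718.
€24976: truthful gives €7502, deviation gives €0 → loss €7502.
€25411: truthful gives €7067, deviation gives €0 → loss €7067.
€25321: truthful gives €7157, deviation gives €0 → loss €7157.
€28341: truthful gives €4137, deviation gives €0 → loss €4137.
Maximum loss: €7502.

€7502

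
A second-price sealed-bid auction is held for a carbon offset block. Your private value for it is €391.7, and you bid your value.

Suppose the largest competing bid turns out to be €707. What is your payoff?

Your bid €391.7 is below the highest competing bid €707, so you lose.
A losing bidder pays nothing and receives nothing: payoff = €0.

€0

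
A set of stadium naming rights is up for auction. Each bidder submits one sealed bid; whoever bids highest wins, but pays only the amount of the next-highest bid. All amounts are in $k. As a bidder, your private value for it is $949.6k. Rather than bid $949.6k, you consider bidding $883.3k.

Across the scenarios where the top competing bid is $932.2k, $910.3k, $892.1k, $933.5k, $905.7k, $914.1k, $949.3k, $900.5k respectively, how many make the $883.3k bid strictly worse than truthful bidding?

The deviation hurts exactly when the highest competing bid lies strictly between $883.3k and $949.6k — underbidding then forfeits a profitable win.
$932.2k: inside the interval → strictly worse (loss $17.4k).
$910.3k: inside the interval → strictly worse (loss $39.3k).
$892.1k: inside the interval → strictly worse (loss $57.5k).
$933.5k: inside the interval → strictly worse (loss $16.1k).
$905.7k: inside the interval → strictly worse (loss $43.9k).
$914.1k: inside the interval → strictly worse (loss $35.5k).
$949.3k: inside the interval → strictly worse (loss $0.3k).
$900.5k: inside the interval → strictly worse (loss $49.1k).
Count: 8.

8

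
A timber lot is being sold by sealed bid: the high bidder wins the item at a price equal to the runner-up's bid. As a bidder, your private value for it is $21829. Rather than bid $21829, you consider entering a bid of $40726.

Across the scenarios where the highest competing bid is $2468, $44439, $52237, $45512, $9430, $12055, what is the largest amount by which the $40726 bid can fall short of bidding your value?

$0

$2468: same outcome either way → loss $0.
$44439: same outcome either way → loss $0.
$52237: same outcome either way → loss $0.
$45512: same outcome either way → loss $0.
$9430: same outcome either way → loss $0.
$12055: same outcome either way → loss $0.
Maximum loss: $0.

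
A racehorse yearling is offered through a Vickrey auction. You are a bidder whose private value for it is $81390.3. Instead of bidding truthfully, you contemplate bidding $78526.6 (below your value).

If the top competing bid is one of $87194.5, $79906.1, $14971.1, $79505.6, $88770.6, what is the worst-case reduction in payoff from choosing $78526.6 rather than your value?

$87194.5: same outcome either way → loss $0.
$79906.1: truthful gives $1484.2, deviation gives $0 → loss $1484.2.
$14971.1: same outcome either way → loss $0.
$79505.6: truthful gives $1884.7, deviation gives $0 → loss $1884.7.
$88770.6: same outcome either way → loss $0.
Maximum loss: $1884.7.

$1884.7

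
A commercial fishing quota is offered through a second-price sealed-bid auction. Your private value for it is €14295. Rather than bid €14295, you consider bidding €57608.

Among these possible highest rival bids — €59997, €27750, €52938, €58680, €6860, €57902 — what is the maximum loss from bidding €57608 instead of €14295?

€38643

€59997: same outcome either way → loss €0.
€27750: truthful gives €0, deviation gives −€13455 → loss €13455.
€52938: truthful gives €0, deviation gives −€38643 → loss €38643.
€58680: same outcome either way → loss €0.
€6860: same outcome either way → loss €0.
€57902: same outcome either way → loss €0.
Maximum loss: €38643.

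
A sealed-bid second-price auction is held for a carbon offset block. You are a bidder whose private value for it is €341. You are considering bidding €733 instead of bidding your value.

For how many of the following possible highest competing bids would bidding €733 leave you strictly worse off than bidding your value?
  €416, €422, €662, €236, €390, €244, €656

The deviation hurts exactly when the highest competing bid lies strictly between €341 and €733 — overbidding then wins at a price above your value.
€416: inside the interval → strictly worse (loss €75).
€422: inside the interval → strictly worse (loss €81).
€662: inside the interval → strictly worse (loss €321).
€236: below both → same outcome either way.
€390: inside the interval → strictly worse (loss €49).
€244: below both → same outcome either way.
€656: inside the interval → strictly worse (loss €315).
Count: 5.

5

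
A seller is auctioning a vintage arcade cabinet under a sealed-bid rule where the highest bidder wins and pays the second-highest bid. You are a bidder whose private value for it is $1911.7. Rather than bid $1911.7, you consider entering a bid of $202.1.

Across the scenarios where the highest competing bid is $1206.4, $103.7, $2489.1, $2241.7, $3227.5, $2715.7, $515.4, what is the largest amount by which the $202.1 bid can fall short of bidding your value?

$1396.3

$1206.4: truthful gives $705.3, deviation gives $0 → loss $705.3.
$103.7: same outcome either way → loss $0.
$2489.1: same outcome either way → loss $0.
$2241.7: same outcome either way → loss $0.
$3227.5: same outcome either way → loss $0.
$2715.7: same outcome either way → loss $0.
$515.4: truthful gives $1396.3, deviation gives $0 → loss $1396.3.
Maximum loss: $1396.3.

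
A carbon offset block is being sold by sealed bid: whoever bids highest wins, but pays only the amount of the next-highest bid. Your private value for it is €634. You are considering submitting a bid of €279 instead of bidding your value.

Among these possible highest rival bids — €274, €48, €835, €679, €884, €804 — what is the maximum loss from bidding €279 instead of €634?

€274: same outcome either way → loss €0.
€48: same outcome either way → loss €0.
€835: same outcome either way → loss €0.
€679: same outcome either way → loss €0.
€884: same outcome either way → loss €0.
€804: same outcome either way → loss €0.
Maximum loss: €0.

€0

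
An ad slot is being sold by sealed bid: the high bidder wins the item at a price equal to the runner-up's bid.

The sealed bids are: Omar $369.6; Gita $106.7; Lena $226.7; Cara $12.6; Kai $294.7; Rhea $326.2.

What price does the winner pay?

$326.2

Highest bid: Omar at $369.6, so Omar wins.
Second-highest bid: Rhea at $326.2 — that is the price the winner pays.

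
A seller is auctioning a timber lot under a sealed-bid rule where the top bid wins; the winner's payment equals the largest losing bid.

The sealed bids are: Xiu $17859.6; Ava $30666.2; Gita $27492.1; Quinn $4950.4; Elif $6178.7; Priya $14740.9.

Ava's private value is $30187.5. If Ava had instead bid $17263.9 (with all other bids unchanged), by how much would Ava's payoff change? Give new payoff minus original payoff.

−$2695.4

The highest bid among the other bidders is $27492.1; Ava's bid doesn't change that.
Original bid $30666.2: Ava is highest, pays the top rival bid $27492.1; payoff $30187.5 − $27492.1 = $2695.4.
Alternative bid $17263.9: Ava is not highest (top rival bid is $27492.1); payoff $0.
Change in payoff = $0 − ($2695.4) = −$2695.4.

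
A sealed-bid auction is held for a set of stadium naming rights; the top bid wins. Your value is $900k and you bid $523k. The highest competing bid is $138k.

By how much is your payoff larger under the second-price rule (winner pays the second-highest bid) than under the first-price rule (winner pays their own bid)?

$385k

You have the highest bid, so you win under either rule.
Second-price: pay $138k → payoff $762k.
First-price: pay your own bid $523k → payoff $377k.
Difference = $762k − ($377k) = $385k.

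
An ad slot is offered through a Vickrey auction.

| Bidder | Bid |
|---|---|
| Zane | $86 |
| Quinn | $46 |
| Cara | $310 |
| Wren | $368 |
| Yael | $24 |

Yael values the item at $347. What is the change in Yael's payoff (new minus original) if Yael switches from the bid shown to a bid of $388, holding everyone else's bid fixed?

The highest bid among the other bidders is $368; Yael's bid doesn't change that.
Original bid $24: Yael is not highest (top rival bid is $368); payoff $0.
Alternative bid $388: Yael is highest, pays the top rival bid $368; payoff $347 − $368 = −$21.
Change in payoff = −$21 − ($0) = −$21.

−$21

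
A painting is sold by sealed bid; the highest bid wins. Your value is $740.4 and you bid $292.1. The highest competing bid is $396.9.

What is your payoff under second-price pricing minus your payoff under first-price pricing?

$0

Your bid $292.1 is below $396.9, so you lose under either rule.
Payoff is $0 in both cases; difference = $0.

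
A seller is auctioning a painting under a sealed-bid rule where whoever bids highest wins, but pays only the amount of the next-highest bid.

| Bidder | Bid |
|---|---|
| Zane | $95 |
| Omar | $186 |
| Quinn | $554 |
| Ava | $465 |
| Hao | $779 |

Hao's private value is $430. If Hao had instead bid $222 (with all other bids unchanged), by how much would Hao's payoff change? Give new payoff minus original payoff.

$124

The highest bid among the other bidders is $554; Hao's bid doesn't change that.
Original bid $779: Hao is highest, pays the top rival bid $554; payoff $430 − $554 = −$124.
Alternative bid $222: Hao is not highest (top rival bid is $554); payoff $0.
Change in payoff = $0 − (−$124) = $124.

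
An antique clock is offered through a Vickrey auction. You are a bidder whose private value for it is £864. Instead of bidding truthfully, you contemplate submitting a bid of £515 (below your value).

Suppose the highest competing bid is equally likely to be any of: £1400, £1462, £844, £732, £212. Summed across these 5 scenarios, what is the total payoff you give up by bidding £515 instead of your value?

£152

The deviation costs you only when the competing bid falls strictly between £515 and £864; elsewhere both bids give the same outcome.
£1400: outcomes coincide → loss £0.
£1462: outcomes coincide → loss £0.
£844: truthful payoff £20, deviation payoff £0 → loss £20.
£732: truthful payoff £132, deviation payoff £0 → loss £132.
£212: outcomes coincide → loss £0.
Total loss = £20 + £132 = £152.
In a second-price auction your bid sets only whether you win, not what you pay, so bidding your true value is weakly dominant.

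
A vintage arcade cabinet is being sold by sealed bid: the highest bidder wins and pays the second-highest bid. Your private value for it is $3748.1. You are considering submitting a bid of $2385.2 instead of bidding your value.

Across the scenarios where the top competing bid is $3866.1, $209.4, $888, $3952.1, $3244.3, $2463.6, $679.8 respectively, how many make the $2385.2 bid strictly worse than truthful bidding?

2

The deviation hurts exactly when the highest competing bid lies strictly between $2385.2 and $3748.1 — underbidding then forfeits a profitable win.
$3866.1: above both → same outcome either way.
$209.4: below both → same outcome either way.
$888: below both → same outcome either way.
$3952.1: above both → same outcome either way.
$3244.3: inside the interval → strictly worse (loss $503.8).
$2463.6: inside the interval → strictly worse (loss $1284.5).
$679.8: below both → same outcome either way.
Count: 2.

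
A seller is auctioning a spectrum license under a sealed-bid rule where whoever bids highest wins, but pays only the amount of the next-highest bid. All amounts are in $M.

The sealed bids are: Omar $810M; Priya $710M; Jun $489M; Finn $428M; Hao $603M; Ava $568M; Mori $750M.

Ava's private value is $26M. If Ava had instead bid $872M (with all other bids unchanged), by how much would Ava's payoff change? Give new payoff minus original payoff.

−$784M

The highest bid among the other bidders is $810M; Ava's bid doesn't change that.
Original bid $568M: Ava is not highest (top rival bid is $810M); payoff $0M.
Alternative bid $872M: Ava is highest, pays the top rival bid $810M; payoff $26M − $810M = −$784M.
Change in payoff = −$784M − ($0M) = −$784M.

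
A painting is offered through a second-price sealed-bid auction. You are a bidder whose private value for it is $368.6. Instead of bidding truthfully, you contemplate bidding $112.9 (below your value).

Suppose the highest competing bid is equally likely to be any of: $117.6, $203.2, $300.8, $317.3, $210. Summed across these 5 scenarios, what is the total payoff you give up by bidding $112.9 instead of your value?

The deviation costs you only when the competing bid falls strictly between $112.9 and $368.6; elsewhere both bids give the same outcome.
$117.6: truthful payoff $251, deviation payoff $0 → loss $251.
$203.2: truthful payoff $165.4, deviation payoff $0 → loss $165.4.
$300.8: truthful payoff $67.8, deviation payoff $0 → loss $67.8.
$317.3: truthful payoff $51.3, deviation payoff $0 → loss $51.3.
$210: truthful payoff $158.6, deviation payoff $0 → loss $158.6.
Total loss = $251 + $165.4 + $67.8 + $51.3 + $158.6 = $694.1.

$694.1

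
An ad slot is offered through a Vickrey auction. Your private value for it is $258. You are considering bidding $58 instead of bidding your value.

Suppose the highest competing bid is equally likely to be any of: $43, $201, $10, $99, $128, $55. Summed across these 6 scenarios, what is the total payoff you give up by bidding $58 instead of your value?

$346

The deviation costs you only when the competing bid falls strictly between $58 and $258; elsewhere both bids give the same outcome.
$43: outcomes coincide → loss $0.
$201: truthful payoff $57, deviation payoff $0 → loss $57.
$10: outcomes coincide → loss $0.
$99: truthful payoff $159, deviation payoff $0 → loss $159.
$128: truthful payoff $130, deviation payoff $0 → loss $130.
$55: outcomes coincide → loss $0.
Total loss = $57 + $159 + $130 = $346.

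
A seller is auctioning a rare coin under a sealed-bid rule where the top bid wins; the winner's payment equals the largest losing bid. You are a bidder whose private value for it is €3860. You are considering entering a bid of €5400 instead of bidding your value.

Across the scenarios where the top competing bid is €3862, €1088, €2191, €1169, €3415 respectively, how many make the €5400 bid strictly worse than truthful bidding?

The deviation hurts exactly when the highest competing bid lies strictly between €3860 and €5400 — overbidding then wins at a price above your value.
€3862: inside the interval → strictly worse (loss €2).
€1088: below both → same outcome either way.
€2191: below both → same outcome either way.
€1169: below both → same outcome either way.
€3415: below both → same outcome either way.
Count: 1.

1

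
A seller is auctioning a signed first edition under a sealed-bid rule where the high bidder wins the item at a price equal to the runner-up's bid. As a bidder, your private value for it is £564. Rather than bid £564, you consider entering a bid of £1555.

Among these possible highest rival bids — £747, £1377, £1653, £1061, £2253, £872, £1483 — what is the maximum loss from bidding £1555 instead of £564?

£747: truthful gives £0, deviation gives −£183 → loss £183.
£1377: truthful gives £0, deviation gives −£813 → loss £813.
£1653: same outcome either way → loss £0.
£1061: truthful gives £0, deviation gives −£497 → loss £497.
£2253: same outcome either way → loss £0.
£872: truthful gives £0, deviation gives −£308 → loss £308.
£1483: truthful gives £0, deviation gives −£919 → loss £919.
Maximum loss: £919.

£919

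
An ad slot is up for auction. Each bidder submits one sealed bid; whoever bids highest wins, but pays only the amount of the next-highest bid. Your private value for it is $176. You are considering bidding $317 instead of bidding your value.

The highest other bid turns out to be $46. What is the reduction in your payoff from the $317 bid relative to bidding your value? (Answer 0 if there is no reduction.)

Bidding your value $176: you win (since $176 > $46) and pay $46. Payoff $130.
Bidding $317: you win and pay $46. Payoff $176 − $46 = $130.
Difference = $130 − $130 = $0; both bids lead to the same outcome because the competing bid is below both your value and your alternative bid.

$0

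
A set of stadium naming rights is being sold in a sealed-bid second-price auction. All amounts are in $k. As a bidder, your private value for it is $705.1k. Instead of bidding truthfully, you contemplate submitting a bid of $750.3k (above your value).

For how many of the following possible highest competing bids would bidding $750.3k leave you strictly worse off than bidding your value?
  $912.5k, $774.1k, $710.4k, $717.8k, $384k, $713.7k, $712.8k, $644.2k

4

The deviation hurts exactly when the highest competing bid lies strictly between $705.1k and $750.3k — overbidding then wins at a price above your value.
$912.5k: above both → same outcome either way.
$774.1k: above both → same outcome either way.
$710.4k: inside the interval → strictly worse (loss $5.3k).
$717.8k: inside the interval → strictly worse (loss $12.7k).
$384k: below both → same outcome either way.
$713.7k: inside the interval → strictly worse (loss $8.6k).
$712.8k: inside the interval → strictly worse (loss $7.7k).
$644.2k: below both → same outcome either way.
Count: 4.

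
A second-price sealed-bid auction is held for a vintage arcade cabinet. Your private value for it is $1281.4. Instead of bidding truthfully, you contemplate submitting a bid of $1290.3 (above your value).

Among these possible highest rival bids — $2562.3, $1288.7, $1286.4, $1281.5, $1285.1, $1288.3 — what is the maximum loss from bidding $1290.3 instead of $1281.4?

$7.3

$2562.3: same outcome either way → loss $0.
$1288.7: truthful gives $0, deviation gives −$7.3 → loss $7.3.
$1286.4: truthful gives $0, deviation gives −$5 → loss $5.
$1281.5: truthful gives $0, deviation gives −$0.1 → loss $0.1.
$1285.1: truthful gives $0, deviation gives −$3.7 → loss $3.7.
$1288.3: truthful gives $0, deviation gives −$6.9 → loss $6.9.
Maximum loss: $7.3.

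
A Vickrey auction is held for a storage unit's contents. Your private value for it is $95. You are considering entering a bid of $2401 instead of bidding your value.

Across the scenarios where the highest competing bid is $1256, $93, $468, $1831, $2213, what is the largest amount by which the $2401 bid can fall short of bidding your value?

$1256: truthful gives $0, deviation gives −$1161 → loss $1161.
$93: same outcome either way → loss $0.
$468: truthful gives $0, deviation gives −$373 → loss $373.
$1831: truthful gives $0, deviation gives −$1736 → loss $1736.
$2213: truthful gives $0, deviation gives −$2118 → loss $2118.
Maximum loss: $2118.

$2118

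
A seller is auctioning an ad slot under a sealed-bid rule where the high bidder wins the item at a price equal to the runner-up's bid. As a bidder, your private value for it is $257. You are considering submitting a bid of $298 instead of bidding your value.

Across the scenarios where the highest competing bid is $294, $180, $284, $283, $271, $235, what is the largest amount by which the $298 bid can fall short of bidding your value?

$37

$294: truthful gives $0, deviation gives −$37 → loss $37.
$180: same outcome either way → loss $0.
$284: truthful gives $0, deviation gives −$27 → loss $27.
$283: truthful gives $0, deviation gives −$26 → loss $26.
$271: truthful gives $0, deviation gives −$14 → loss $14.
$235: same outcome either way → loss $0.
Maximum loss: $37.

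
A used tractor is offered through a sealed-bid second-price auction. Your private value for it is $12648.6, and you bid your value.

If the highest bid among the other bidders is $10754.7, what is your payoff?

Your bid $12648.6 exceeds the highest competing bid $10754.7, so you win.
In a second-price auction the winner pays the second-highest bid, $10754.7.
Payoff = value − price = $12648.6 − $10754.7 = $1893.9.

$1893.9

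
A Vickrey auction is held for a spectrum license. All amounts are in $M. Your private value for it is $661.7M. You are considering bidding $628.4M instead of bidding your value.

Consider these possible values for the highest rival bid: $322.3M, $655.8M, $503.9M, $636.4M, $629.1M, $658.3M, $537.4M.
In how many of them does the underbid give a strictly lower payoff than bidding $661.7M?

4

The deviation hurts exactly when the highest competing bid lies strictly between $628.4M and $661.7M — underbidding then forfeits a profitable win.
$322.3M: below both → same outcome either way.
$655.8M: inside the interval → strictly worse (loss $5.9M).
$503.9M: below both → same outcome either way.
$636.4M: inside the interval → strictly worse (loss $25.3M).
$629.1M: inside the interval → strictly worse (loss $32.6M).
$658.3M: inside the interval → strictly worse (loss $3.4M).
$537.4M: below both → same outcome either way.
Count: 4.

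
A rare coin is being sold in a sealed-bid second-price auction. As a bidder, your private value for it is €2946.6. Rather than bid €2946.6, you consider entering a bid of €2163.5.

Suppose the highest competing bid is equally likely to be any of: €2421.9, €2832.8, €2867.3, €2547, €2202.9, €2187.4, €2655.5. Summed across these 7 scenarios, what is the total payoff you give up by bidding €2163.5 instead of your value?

€2911.4

The deviation costs you only when the competing bid falls strictly between €2163.5 and €2946.6; elsewhere both bids give the same outcome.
€2421.9: truthful payoff €524.7, deviation payoff €0 → loss €524.7.
€2832.8: truthful payoff €113.8, deviation payoff €0 → loss €113.8.
€2867.3: truthful payoff €79.3, deviation payoff €0 → loss €79.3.
€2547: truthful payoff €399.6, deviation payoff €0 → loss €399.6.
€2202.9: truthful payoff €743.7, deviation payoff €0 → loss €743.7.
€2187.4: truthful payoff €759.2, deviation payoff €0 → loss €759.2.
€2655.5: truthful payoff €291.1, deviation payoff €0 → loss €291.1.
Total loss = €524.7 + €113.8 + €79.3 + €399.6 + €743.7 + €759.2 + €291.1 = €2911.4.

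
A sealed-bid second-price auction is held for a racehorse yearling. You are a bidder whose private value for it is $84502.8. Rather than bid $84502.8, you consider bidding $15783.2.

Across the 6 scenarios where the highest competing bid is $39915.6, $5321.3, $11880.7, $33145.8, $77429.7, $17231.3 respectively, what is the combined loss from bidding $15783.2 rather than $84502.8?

The deviation costs you only when the competing bid falls strictly between $15783.2 and $84502.8; elsewhere both bids give the same outcome.
$39915.6: truthful payoff $44587.2, deviation payoff $0 → loss $44587.2.
$5321.3: outcomes coincide → loss $0.
$11880.7: outcomes coincide → loss $0.
$33145.8: truthful payoff $51357, deviation payoff $0 → loss $51357.
$77429.7: truthful payoff $7073.1, deviation payoff $0 → loss $7073.1.
$17231.3: truthful payoff $67271.5, deviation payoff $0 → loss $67271.5.
Total loss = $44587.2 + $51357 + $7073.1 + $67271.5 = $170288.8.

$170288.8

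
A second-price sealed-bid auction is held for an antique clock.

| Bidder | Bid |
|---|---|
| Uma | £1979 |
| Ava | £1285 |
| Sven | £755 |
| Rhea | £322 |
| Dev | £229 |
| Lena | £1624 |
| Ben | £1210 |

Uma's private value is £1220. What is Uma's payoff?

Highest bid: Uma at £1979, so Uma wins.
Second-highest bid: Lena at £1624 — that is the price the winner pays.
Uma's payoff = value − price = £1220 − £1624 = −£404.

−£404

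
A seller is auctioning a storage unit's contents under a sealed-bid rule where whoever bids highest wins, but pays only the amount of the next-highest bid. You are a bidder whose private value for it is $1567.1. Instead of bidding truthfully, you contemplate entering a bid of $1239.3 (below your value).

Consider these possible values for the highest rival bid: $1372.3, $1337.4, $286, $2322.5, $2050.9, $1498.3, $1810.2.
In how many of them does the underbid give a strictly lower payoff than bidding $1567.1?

The deviation hurts exactly when the highest competing bid lies strictly between $1239.3 and $1567.1 — underbidding then forfeits a profitable win.
$1372.3: inside the interval → strictly worse (loss $194.8).
$1337.4: inside the interval → strictly worse (loss $229.7).
$286: below both → same outcome either way.
$2322.5: above both → same outcome either way.
$2050.9: above both → same outcome either way.
$1498.3: inside the interval → strictly worse (loss $68.8).
$1810.2: above both → same outcome either way.
Count: 3.

3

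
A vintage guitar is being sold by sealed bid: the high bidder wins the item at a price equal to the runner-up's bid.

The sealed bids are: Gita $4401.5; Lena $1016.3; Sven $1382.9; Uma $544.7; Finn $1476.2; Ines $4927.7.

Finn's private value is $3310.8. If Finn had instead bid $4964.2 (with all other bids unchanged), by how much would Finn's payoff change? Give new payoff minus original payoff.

The highest bid among the other bidders is $4927.7; Finn's bid doesn't change that.
Original bid $1476.2: Finn is not highest (top rival bid is $4927.7); payoff $0.
Alternative bid $4964.2: Finn is highest, pays the top rival bid $4927.7; payoff $3310.8 − $4927.7 = −$1616.9.
Change in payoff = −$1616.9 − ($0) = −$1616.9.

−$1616.9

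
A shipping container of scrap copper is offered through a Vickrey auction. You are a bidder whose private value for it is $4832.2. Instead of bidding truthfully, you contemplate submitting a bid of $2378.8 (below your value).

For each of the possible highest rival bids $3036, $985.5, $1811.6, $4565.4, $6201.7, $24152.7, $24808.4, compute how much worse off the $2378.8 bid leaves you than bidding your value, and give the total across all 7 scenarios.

$2063

The deviation costs you only when the competing bid falls strictly between $2378.8 and $4832.2; elsewhere both bids give the same outcome.
$3036: truthful payoff $1796.2, deviation payoff $0 → loss $1796.2.
$985.5: outcomes coincide → loss $0.
$1811.6: outcomes coincide → loss $0.
$4565.4: truthful payoff $266.8, deviation payoff $0 → loss $266.8.
$6201.7: outcomes coincide → loss $0.
$24152.7: outcomes coincide → loss $0.
$24808.4: outcomes coincide → loss $0.
Total loss = $1796.2 + $266.8 = $2063.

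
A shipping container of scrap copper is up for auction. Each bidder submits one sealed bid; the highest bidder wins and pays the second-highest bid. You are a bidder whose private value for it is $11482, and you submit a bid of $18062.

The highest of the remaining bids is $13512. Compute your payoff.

−$2030

Your bid $18062 exceeds the highest competing bid $13512, so you win.
In a second-price auction the winner pays the second-highest bid, $13512.
Payoff = value − price = $11482 − $13512 = −$2030.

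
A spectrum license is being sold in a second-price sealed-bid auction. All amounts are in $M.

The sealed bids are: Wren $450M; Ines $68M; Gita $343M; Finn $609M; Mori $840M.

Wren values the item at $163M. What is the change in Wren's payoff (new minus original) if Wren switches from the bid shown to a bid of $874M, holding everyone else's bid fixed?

−$677M

The highest bid among the other bidders is $840M; Wren's bid doesn't change that.
Original bid $450M: Wren is not highest (top rival bid is $840M); payoff $0M.
Alternative bid $874M: Wren is highest, pays the top rival bid $840M; payoff $163M − $840M = −$677M.
Change in payoff = −$677M − ($0M) = −$677M.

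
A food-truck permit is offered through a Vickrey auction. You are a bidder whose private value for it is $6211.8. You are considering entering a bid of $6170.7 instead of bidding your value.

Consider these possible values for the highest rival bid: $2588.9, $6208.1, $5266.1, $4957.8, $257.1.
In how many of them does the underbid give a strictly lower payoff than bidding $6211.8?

The deviation hurts exactly when the highest competing bid lies strictly between $6170.7 and $6211.8 — underbidding then forfeits a profitable win.
$2588.9: below both → same outcome either way.
$6208.1: inside the interval → strictly worse (loss $3.7).
$5266.1: below both → same outcome either way.
$4957.8: below both → same outcome either way.
$257.1: below both → same outcome either way.
Count: 1.

1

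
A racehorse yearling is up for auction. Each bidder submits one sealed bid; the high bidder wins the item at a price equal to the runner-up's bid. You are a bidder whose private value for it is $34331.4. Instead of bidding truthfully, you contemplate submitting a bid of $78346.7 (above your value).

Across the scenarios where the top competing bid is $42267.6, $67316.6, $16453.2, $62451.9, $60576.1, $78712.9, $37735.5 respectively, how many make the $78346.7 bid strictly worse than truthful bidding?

The deviation hurts exactly when the highest competing bid lies strictly between $34331.4 and $78346.7 — overbidding then wins at a price above your value.
$42267.6: inside the interval → strictly worse (loss $7936.2).
$67316.6: inside the interval → strictly worse (loss $32985.2).
$16453.2: below both → same outcome either way.
$62451.9: inside the interval → strictly worse (loss $28120.5).
$60576.1: inside the interval → strictly worse (loss $26244.7).
$78712.9: above both → same outcome either way.
$37735.5: inside the interval → strictly worse (loss $3404.1).
Count: 5.

5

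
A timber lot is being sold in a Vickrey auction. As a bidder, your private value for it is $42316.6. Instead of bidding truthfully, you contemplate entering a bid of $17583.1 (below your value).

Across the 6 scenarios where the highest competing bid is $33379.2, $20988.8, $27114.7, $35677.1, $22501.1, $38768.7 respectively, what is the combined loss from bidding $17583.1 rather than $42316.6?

$75470

The deviation costs you only when the competing bid falls strictly between $17583.1 and $42316.6; elsewhere both bids give the same outcome.
$33379.2: truthful payoff $8937.4, deviation payoff $0 → loss $8937.4.
$20988.8: truthful payoff $21327.8, deviation payoff $0 → loss $21327.8.
$27114.7: truthful payoff $15201.9, deviation payoff $0 → loss $15201.9.
$35677.1: truthful payoff $6639.5, deviation payoff $0 → loss $6639.5.
$22501.1: truthful payoff $19815.5, deviation payoff $0 → loss $19815.5.
$38768.7: truthful payoff $3547.9, deviation payoff $0 → loss $3547.9.
Total loss = $8937.4 + $21327.8 + $15201.9 + $6639.5 + $19815.5 + $3547.9 = $75470.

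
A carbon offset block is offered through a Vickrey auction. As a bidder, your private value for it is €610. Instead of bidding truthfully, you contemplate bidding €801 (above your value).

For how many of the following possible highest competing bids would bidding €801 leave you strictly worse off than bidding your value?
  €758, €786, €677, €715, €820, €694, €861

The deviation hurts exactly when the highest competing bid lies strictly between €610 and €801 — overbidding then wins at a price above your value.
€758: inside the interval → strictly worse (loss €148).
€786: inside the interval → strictly worse (loss €176).
€677: inside the interval → strictly worse (loss €67).
€715: inside the interval → strictly worse (loss €105).
€820: above both → same outcome either way.
€694: inside the interval → strictly worse (loss €84).
€861: above both → same outcome either way.
Count: 5.

5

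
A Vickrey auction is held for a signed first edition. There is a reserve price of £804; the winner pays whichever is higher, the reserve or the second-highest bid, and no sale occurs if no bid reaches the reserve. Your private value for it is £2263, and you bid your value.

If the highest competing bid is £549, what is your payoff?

Your bid £2263 is the highest and exceeds the reserve.
Price = max(second-highest bid, reserve) = max(£549, £804) = £804.
Payoff = £2263 − £804 = £1459.

£1459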